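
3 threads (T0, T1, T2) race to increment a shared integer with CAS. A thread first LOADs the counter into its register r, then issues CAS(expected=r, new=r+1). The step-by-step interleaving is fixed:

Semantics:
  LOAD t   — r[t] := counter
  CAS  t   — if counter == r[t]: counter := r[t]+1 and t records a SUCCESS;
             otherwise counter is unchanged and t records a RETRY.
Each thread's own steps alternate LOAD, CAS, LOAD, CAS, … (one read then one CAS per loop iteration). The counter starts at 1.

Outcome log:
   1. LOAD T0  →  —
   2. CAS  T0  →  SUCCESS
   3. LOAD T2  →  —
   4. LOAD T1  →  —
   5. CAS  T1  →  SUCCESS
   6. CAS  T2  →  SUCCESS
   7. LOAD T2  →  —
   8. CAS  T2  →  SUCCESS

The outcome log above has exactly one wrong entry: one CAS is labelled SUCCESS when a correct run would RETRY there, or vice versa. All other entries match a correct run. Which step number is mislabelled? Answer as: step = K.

Re-executing:
#1 T0 reads 1
#2 T0 CAS(1→2) writes; counter now 2
#3 T2 reads 2
#4 T1 reads 2
#5 T1 CAS(2→3) writes; counter now 3
#6 T2 CAS(2→3) fails; counter now 3
#7 T2 reads 3
#8 T2 CAS(3→4) writes; counter now 4
Log disagrees first at step 6.

step = 6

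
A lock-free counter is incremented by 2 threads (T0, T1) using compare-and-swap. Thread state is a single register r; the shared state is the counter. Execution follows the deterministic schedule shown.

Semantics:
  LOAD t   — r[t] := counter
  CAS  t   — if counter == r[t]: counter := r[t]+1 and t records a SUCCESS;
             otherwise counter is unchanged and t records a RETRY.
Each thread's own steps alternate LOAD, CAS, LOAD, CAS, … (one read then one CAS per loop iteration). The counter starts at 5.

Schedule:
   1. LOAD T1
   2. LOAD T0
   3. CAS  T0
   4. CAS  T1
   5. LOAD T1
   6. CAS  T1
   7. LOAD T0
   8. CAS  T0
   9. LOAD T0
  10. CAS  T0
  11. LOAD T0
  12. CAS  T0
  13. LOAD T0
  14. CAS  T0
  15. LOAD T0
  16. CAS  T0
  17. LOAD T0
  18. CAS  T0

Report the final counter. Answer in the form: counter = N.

counter = 13

   1) LOAD T1:  M=5  r_T1=5
   2) LOAD T0:  M=5  r_T0=5
   3) CAS  T0:  M=6  r_T0=5 ✓
   4) CAS  T1:  M=6  r_T1=5 ✗
   5) LOAD T1:  M=6  r_T1=6
   6) CAS  T1:  M=7  r_T1=6 ✓
   7) LOAD T0:  M=7  r_T0=7
   8) CAS  T0:  M=8  r_T0=7 ✓
   9) LOAD T0:  M=8  r_T0=8
  10) CAS  T0:  M=9  r_T0=8 ✓
  11) LOAD T0:  M=9  r_T0=9
  12) CAS  T0:  M=10  r_T0=9 ✓
  13) LOAD T0:  M=10  r_T0=10
  14) CAS  T0:  M=11  r_T0=10 ✓
  15) LOAD T0:  M=11  r_T0=11
  16) CAS  T0:  M=12  r_T0=11 ✓
  17) LOAD T0:  M=12  r_T0=12
  18) CAS  T0:  M=13  r_T0=12 ✓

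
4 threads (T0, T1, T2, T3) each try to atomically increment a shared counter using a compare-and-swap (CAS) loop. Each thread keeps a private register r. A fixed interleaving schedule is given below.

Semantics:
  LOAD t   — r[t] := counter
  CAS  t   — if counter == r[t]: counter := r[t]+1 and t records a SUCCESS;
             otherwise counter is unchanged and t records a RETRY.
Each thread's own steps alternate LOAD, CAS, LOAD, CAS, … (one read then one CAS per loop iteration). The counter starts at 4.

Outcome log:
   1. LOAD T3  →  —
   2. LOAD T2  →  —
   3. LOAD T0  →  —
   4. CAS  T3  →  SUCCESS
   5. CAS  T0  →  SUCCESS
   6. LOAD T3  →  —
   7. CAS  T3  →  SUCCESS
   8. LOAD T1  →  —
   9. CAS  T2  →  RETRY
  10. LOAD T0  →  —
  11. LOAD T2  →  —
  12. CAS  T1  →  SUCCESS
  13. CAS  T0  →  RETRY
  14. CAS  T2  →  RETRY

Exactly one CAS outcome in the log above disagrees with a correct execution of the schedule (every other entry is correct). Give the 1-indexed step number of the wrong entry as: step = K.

step = 5

Correct run:
1. LOAD T3 → mem=4 r[T3]=4 [LOAD]
2. LOAD T2 → mem=4 r[T2]=4 [LOAD]
3. LOAD T0 → mem=4 r[T0]=4 [LOAD]
4. CAS T3 → mem=5 r[T3]=4 [OK]
5. CAS T0 → mem=5 r[T0]=4 [RETRY]
6. LOAD T3 → mem=5 r[T3]=5 [LOAD]
7. CAS T3 → mem=6 r[T3]=5 [OK]
8. LOAD T1 → mem=6 r[T1]=6 [LOAD]
9. CAS T2 → mem=6 r[T2]=4 [RETRY]
10. LOAD T0 → mem=6 r[T0]=6 [LOAD]
11. LOAD T2 → mem=6 r[T2]=6 [LOAD]
12. CAS T1 → mem=7 r[T1]=6 [OK]
13. CAS T0 → mem=7 r[T0]=6 [RETRY]
14. CAS T2 → mem=7 r[T2]=6 [RETRY]
Log disagrees first at step 5.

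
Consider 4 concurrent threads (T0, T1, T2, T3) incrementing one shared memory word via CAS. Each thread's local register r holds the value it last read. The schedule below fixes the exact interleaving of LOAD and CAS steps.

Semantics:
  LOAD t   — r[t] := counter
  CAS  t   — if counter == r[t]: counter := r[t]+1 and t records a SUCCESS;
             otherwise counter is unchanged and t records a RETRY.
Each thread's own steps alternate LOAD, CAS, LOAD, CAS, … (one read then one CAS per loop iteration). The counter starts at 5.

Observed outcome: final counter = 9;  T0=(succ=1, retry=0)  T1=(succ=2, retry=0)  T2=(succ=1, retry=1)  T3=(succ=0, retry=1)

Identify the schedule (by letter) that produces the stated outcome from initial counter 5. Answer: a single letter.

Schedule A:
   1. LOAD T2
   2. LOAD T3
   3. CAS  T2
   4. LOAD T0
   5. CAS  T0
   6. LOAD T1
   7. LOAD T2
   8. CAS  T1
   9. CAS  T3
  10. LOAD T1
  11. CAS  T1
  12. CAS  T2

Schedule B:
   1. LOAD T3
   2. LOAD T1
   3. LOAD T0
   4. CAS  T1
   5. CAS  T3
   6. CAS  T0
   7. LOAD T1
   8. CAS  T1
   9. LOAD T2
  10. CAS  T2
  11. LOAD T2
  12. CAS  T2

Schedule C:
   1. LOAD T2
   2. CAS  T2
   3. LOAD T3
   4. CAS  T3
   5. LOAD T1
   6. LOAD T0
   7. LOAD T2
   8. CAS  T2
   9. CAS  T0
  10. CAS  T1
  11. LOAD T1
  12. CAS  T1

Run A:
T2 LOAD — after: cnt=5, r=5 — load
T3 LOAD — after: cnt=5, r=5 — load
T2 CAS — after: cnt=6, r=5 — ok
T0 LOAD — after: cnt=6, r=6 — load
T0 CAS — after: cnt=7, r=6 — ok
T1 LOAD — after: cnt=7, r=7 — load
T2 LOAD — after: cnt=7, r=7 — load
T1 CAS — after: cnt=8, r=7 — ok
T3 CAS — after: cnt=8, r=5 — retry
T1 LOAD — after: cnt=8, r=8 — load
T1 CAS — after: cnt=9, r=8 — ok
T2 CAS — after: cnt=9, r=7 — retry

A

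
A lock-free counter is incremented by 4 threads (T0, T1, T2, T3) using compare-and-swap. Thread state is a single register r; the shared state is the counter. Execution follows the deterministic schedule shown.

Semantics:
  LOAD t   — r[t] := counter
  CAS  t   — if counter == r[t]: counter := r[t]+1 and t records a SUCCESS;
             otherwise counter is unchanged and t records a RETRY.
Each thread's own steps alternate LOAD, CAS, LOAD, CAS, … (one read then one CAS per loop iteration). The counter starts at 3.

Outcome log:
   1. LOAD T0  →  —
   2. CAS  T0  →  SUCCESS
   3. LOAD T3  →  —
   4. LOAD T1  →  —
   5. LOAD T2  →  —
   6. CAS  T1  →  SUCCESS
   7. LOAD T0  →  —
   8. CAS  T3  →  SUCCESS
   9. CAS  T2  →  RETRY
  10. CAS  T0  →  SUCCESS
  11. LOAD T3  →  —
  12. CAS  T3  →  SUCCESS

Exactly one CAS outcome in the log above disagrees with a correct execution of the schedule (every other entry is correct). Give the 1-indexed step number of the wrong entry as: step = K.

step = 8

Reference trace:
#1 T0 reads 3
#2 T0 CAS(3→4) writes; counter now 4
#3 T3 reads 4
#4 T1 reads 4
#5 T2 reads 4
#6 T1 CAS(4→5) writes; counter now 5
#7 T0 reads 5
#8 T3 CAS(4→5) fails; counter now 5
#9 T2 CAS(4→5) fails; counter now 5
#10 T0 CAS(5→6) writes; counter now 6
#11 T3 reads 6
#12 T3 CAS(6→7) writes; counter now 7
Log disagrees first at step 8.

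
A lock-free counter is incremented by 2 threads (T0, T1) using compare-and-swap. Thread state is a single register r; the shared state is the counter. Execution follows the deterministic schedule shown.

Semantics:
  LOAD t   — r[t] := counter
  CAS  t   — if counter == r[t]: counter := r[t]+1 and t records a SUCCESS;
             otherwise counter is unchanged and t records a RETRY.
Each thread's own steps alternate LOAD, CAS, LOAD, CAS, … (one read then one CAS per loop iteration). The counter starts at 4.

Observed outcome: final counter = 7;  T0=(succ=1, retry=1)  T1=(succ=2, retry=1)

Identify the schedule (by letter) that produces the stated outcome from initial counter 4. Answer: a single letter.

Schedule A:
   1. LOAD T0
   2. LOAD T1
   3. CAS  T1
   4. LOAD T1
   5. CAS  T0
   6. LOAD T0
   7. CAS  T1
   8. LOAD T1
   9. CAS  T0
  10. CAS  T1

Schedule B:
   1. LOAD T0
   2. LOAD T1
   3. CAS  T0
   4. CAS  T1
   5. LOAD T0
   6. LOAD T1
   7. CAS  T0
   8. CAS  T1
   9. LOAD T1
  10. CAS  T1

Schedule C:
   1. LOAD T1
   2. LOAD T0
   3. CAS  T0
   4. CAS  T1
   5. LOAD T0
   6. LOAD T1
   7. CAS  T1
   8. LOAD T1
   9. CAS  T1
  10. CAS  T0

C

Simulating candidate C:
step 1: T1 LOAD ⇒ load; ctr=4 reg=4
step 2: T0 LOAD ⇒ load; ctr=4 reg=4
step 3: T0 CAS ⇒ ok; ctr=5 reg=4
step 4: T1 CAS ⇒ retry; ctr=5 reg=4
step 5: T0 LOAD ⇒ load; ctr=5 reg=5
step 6: T1 LOAD ⇒ load; ctr=5 reg=5
step 7: T1 CAS ⇒ ok; ctr=6 reg=5
step 8: T1 LOAD ⇒ load; ctr=6 reg=6
step 9: T1 CAS ⇒ ok; ctr=7 reg=6
step 10: T0 CAS ⇒ retry; ctr=7 reg=5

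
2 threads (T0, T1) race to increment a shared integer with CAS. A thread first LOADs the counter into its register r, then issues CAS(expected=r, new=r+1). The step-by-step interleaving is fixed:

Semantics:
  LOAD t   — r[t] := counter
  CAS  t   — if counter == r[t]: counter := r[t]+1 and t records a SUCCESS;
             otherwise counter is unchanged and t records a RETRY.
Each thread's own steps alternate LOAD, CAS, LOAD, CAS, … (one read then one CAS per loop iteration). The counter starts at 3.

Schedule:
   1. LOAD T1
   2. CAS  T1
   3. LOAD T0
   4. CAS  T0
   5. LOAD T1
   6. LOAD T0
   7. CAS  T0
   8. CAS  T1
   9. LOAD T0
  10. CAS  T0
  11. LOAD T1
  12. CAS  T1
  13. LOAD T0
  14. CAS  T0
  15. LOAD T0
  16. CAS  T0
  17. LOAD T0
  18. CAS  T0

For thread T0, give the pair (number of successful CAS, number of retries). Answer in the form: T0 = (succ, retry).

step 1: T1 LOAD ⇒ load; ctr=3 reg=3
step 2: T1 CAS ⇒ ok; ctr=4 reg=3
step 3: T0 LOAD ⇒ load; ctr=4 reg=4
step 4: T0 CAS ⇒ ok; ctr=5 reg=4
step 5: T1 LOAD ⇒ load; ctr=5 reg=5
step 6: T0 LOAD ⇒ load; ctr=5 reg=5
step 7: T0 CAS ⇒ ok; ctr=6 reg=5
step 8: T1 CAS ⇒ retry; ctr=6 reg=5
step 9: T0 LOAD ⇒ load; ctr=6 reg=6
step 10: T0 CAS ⇒ ok; ctr=7 reg=6
step 11: T1 LOAD ⇒ load; ctr=7 reg=7
step 12: T1 CAS ⇒ ok; ctr=8 reg=7
step 13: T0 LOAD ⇒ load; ctr=8 reg=8
step 14: T0 CAS ⇒ ok; ctr=9 reg=8
step 15: T0 LOAD ⇒ load; ctr=9 reg=9
step 16: T0 CAS ⇒ ok; ctr=10 reg=9
step 17: T0 LOAD ⇒ load; ctr=10 reg=10
step 18: T0 CAS ⇒ ok; ctr=11 reg=10

T0 = (6, 0)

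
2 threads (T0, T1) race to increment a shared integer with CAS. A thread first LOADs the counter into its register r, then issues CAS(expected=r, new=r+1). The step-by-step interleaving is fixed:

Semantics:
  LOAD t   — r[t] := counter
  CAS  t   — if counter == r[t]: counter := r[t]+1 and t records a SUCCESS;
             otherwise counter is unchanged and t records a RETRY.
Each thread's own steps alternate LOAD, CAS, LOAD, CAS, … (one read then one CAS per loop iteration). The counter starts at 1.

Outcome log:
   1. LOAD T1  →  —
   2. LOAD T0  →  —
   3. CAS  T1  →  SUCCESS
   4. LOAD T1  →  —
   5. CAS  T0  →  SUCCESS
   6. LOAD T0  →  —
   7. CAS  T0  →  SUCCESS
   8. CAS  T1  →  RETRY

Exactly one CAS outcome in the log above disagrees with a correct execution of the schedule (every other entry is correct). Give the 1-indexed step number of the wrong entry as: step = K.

step = 5

Correct run:
[1] T1.load  rd  (counter 1, T1.r 1)
[2] T0.load  rd  (counter 1, T0.r 1)
[3] T1.cas  hit  (counter 2, T1.r 1)
[4] T1.load  rd  (counter 2, T1.r 2)
[5] T0.cas  miss  (counter 2, T0.r 1)
[6] T0.load  rd  (counter 2, T0.r 2)
[7] T0.cas  hit  (counter 3, T0.r 2)
[8] T1.cas  miss  (counter 3, T1.r 2)
Log disagrees first at step 5.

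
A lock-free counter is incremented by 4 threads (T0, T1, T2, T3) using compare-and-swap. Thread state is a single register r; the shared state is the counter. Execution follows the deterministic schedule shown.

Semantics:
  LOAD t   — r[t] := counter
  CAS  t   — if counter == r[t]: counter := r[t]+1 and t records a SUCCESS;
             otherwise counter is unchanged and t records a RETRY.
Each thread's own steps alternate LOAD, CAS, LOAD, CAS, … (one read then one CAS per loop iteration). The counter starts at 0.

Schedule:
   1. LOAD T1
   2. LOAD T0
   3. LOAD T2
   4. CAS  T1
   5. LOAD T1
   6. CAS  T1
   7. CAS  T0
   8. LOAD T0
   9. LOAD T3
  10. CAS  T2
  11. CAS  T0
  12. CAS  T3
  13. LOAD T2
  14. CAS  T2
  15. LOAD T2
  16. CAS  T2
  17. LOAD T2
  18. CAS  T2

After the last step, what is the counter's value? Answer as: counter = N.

counter = 6

[1] T1.load  rd  (counter 0, T1.r 0)
[2] T0.load  rd  (counter 0, T0.r 0)
[3] T2.load  rd  (counter 0, T2.r 0)
[4] T1.cas  hit  (counter 1, T1.r 0)
[5] T1.load  rd  (counter 1, T1.r 1)
[6] T1.cas  hit  (counter 2, T1.r 1)
[7] T0.cas  miss  (counter 2, T0.r 0)
[8] T0.load  rd  (counter 2, T0.r 2)
[9] T3.load  rd  (counter 2, T3.r 2)
[10] T2.cas  miss  (counter 2, T2.r 0)
[11] T0.cas  hit  (counter 3, T0.r 2)
[12] T3.cas  miss  (counter 3, T3.r 2)
[13] T2.load  rd  (counter 3, T2.r 3)
[14] T2.cas  hit  (counter 4, T2.r 3)
[15] T2.load  rd  (counter 4, T2.r 4)
[16] T2.cas  hit  (counter 5, T2.r 4)
[17] T2.load  rd  (counter 5, T2.r 5)
[18] T2.cas  hit  (counter 6, T2.r 5)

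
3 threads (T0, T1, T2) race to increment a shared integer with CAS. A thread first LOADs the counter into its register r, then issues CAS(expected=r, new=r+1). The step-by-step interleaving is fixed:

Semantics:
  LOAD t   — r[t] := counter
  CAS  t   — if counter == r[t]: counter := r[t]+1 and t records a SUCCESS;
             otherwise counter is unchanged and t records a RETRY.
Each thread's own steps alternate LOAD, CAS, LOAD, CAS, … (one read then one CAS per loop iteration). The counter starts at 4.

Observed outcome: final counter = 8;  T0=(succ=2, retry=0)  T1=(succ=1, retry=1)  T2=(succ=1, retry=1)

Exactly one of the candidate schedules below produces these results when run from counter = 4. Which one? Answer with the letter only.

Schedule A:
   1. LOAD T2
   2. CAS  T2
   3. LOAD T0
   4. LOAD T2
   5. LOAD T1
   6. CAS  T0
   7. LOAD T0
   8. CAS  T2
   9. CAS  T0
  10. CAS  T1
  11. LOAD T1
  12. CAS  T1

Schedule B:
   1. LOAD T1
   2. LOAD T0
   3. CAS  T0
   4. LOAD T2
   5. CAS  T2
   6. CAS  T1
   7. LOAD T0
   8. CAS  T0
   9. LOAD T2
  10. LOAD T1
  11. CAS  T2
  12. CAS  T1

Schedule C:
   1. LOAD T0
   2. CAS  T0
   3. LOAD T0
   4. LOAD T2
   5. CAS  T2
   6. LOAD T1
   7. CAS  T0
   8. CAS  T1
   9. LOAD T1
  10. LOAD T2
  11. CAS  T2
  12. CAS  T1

A

Tracing schedule A:
#1 T2 reads 4
#2 T2 CAS(4→5) writes; counter now 5
#3 T0 reads 5
#4 T2 reads 5
#5 T1 reads 5
#6 T0 CAS(5→6) writes; counter now 6
#7 T0 reads 6
#8 T2 CAS(5→6) fails; counter now 6
#9 T0 CAS(6→7) writes; counter now 7
#10 T1 CAS(5→6) fails; counter now 7
#11 T1 reads 7
#12 T1 CAS(7→8) writes; counter now 8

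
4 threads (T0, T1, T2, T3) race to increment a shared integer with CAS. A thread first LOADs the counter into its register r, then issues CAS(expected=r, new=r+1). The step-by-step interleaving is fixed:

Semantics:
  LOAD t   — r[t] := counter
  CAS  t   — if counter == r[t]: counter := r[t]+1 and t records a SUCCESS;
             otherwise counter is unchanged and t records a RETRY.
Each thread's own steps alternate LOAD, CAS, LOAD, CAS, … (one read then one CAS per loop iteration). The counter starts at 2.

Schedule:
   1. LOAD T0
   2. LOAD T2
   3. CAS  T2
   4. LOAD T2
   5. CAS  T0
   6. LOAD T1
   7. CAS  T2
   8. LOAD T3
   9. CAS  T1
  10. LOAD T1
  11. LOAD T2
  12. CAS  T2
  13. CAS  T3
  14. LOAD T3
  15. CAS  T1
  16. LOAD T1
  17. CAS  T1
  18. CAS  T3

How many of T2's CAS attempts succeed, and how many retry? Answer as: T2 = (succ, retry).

T2 = (3, 0)

[1] T0.load  rd  (counter 2, T0.r 2)
[2] T2.load  rd  (counter 2, T2.r 2)
[3] T2.cas  hit  (counter 3, T2.r 2)
[4] T2.load  rd  (counter 3, T2.r 3)
[5] T0.cas  miss  (counter 3, T0.r 2)
[6] T1.load  rd  (counter 3, T1.r 3)
[7] T2.cas  hit  (counter 4, T2.r 3)
[8] T3.load  rd  (counter 4, T3.r 4)
[9] T1.cas  miss  (counter 4, T1.r 3)
[10] T1.load  rd  (counter 4, T1.r 4)
[11] T2.load  rd  (counter 4, T2.r 4)
[12] T2.cas  hit  (counter 5, T2.r 4)
[13] T3.cas  miss  (counter 5, T3.r 4)
[14] T3.load  rd  (counter 5, T3.r 5)
[15] T1.cas  miss  (counter 5, T1.r 4)
[16] T1.load  rd  (counter 5, T1.r 5)
[17] T1.cas  hit  (counter 6, T1.r 5)
[18] T3.cas  miss  (counter 6, T3.r 5)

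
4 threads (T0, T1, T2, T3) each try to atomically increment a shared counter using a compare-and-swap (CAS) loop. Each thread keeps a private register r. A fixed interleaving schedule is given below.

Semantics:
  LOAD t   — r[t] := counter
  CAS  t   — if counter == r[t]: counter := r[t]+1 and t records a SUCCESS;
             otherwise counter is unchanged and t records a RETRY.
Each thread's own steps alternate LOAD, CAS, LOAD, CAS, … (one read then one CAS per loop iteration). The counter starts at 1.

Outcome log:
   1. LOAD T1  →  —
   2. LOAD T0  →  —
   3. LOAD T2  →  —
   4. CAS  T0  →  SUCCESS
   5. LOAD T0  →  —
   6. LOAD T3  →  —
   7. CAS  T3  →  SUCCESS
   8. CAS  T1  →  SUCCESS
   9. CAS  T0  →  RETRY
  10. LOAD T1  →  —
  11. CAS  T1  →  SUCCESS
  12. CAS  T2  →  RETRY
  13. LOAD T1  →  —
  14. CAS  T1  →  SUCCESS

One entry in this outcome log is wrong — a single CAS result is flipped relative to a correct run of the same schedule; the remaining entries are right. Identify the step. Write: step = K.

Correct run:
[1] T1.load  rd  (counter 1, T1.r 1)
[2] T0.load  rd  (counter 1, T0.r 1)
[3] T2.load  rd  (counter 1, T2.r 1)
[4] T0.cas  hit  (counter 2, T0.r 1)
[5] T0.load  rd  (counter 2, T0.r 2)
[6] T3.load  rd  (counter 2, T3.r 2)
[7] T3.cas  hit  (counter 3, T3.r 2)
[8] T1.cas  miss  (counter 3, T1.r 1)
[9] T0.cas  miss  (counter 3, T0.r 2)
[10] T1.load  rd  (counter 3, T1.r 3)
[11] T1.cas  hit  (counter 4, T1.r 3)
[12] T2.cas  miss  (counter 4, T2.r 1)
[13] T1.load  rd  (counter 4, T1.r 4)
[14] T1.cas  hit  (counter 5, T1.r 4)
Flip is step 8.

step = 8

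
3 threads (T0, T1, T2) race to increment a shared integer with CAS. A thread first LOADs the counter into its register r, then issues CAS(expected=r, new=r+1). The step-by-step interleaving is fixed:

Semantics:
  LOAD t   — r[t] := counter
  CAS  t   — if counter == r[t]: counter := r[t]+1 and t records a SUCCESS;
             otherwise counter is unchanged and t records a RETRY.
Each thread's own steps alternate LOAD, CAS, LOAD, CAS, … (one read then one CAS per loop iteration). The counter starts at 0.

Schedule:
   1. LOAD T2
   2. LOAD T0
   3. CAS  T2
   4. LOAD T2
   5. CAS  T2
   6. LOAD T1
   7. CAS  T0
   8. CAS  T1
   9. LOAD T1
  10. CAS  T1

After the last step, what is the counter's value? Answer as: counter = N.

counter = 4

step 1: T2 LOAD ⇒ load; ctr=0 reg=0
step 2: T0 LOAD ⇒ load; ctr=0 reg=0
step 3: T2 CAS ⇒ ok; ctr=1 reg=0
step 4: T2 LOAD ⇒ load; ctr=1 reg=1
step 5: T2 CAS ⇒ ok; ctr=2 reg=1
step 6: T1 LOAD ⇒ load; ctr=2 reg=2
step 7: T0 CAS ⇒ retry; ctr=2 reg=0
step 8: T1 CAS ⇒ ok; ctr=3 reg=2
step 9: T1 LOAD ⇒ load; ctr=3 reg=3
step 10: T1 CAS ⇒ ok; ctr=4 reg=3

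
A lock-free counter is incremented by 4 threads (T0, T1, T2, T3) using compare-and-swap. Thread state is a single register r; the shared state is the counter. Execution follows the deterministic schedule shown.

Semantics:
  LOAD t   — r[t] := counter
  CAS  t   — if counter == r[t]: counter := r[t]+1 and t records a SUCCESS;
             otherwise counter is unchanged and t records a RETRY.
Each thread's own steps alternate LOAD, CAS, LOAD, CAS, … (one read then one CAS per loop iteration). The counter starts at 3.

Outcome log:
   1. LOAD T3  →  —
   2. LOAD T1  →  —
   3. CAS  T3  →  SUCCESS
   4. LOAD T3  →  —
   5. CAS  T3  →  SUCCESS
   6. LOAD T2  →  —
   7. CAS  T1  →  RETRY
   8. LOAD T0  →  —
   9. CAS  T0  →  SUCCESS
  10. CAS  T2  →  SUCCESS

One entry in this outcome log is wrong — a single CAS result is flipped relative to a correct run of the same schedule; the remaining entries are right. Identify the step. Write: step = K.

step = 10

Correct run:
#1 T3 reads 3
#2 T1 reads 3
#3 T3 CAS(3→4) writes; counter now 4
#4 T3 reads 4
#5 T3 CAS(4→5) writes; counter now 5
#6 T2 reads 5
#7 T1 CAS(3→4) fails; counter now 5
#8 T0 reads 5
#9 T0 CAS(5→6) writes; counter now 6
#10 T2 CAS(5→6) fails; counter now 6
Flip is step 10.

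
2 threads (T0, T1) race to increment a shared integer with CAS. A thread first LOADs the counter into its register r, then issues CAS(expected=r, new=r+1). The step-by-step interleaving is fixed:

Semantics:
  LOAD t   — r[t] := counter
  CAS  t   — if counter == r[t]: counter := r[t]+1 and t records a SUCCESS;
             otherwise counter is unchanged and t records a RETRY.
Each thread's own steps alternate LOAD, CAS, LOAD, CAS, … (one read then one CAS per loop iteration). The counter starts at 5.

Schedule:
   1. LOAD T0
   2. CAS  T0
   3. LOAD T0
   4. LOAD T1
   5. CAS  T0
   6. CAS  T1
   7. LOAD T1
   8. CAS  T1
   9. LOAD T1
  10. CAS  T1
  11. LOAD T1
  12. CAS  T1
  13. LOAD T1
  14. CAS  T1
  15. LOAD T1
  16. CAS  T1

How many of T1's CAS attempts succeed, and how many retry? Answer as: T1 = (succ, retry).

T1 = (5, 1)

#1 T0 reads 5
#2 T0 CAS(5→6) writes; counter now 6
#3 T0 reads 6
#4 T1 reads 6
#5 T0 CAS(6→7) writes; counter now 7
#6 T1 CAS(6→7) fails; counter now 7
#7 T1 reads 7
#8 T1 CAS(7→8) writes; counter now 8
#9 T1 reads 8
#10 T1 CAS(8→9) writes; counter now 9
#11 T1 reads 9
#12 T1 CAS(9→10) writes; counter now 10
#13 T1 reads 10
#14 T1 CAS(10→11) writes; counter now 11
#15 T1 reads 11
#16 T1 CAS(11→12) writes; counter now 12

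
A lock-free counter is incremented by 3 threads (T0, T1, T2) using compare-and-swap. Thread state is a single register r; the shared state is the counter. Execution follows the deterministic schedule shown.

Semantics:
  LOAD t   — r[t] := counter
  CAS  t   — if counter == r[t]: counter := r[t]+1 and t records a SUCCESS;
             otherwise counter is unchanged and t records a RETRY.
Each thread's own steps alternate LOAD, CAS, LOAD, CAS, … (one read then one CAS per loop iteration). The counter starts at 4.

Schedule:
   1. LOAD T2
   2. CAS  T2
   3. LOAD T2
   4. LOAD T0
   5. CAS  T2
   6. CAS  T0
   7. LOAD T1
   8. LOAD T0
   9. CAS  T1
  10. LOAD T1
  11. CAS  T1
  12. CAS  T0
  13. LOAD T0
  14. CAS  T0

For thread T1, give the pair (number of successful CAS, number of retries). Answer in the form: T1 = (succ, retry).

[1] T2.load  rd  (counter 4, T2.r 4)
[2] T2.cas  hit  (counter 5, T2.r 4)
[3] T2.load  rd  (counter 5, T2.r 5)
[4] T0.load  rd  (counter 5, T0.r 5)
[5] T2.cas  hit  (counter 6, T2.r 5)
[6] T0.cas  miss  (counter 6, T0.r 5)
[7] T1.load  rd  (counter 6, T1.r 6)
[8] T0.load  rd  (counter 6, T0.r 6)
[9] T1.cas  hit  (counter 7, T1.r 6)
[10] T1.load  rd  (counter 7, T1.r 7)
[11] T1.cas  hit  (counter 8, T1.r 7)
[12] T0.cas  miss  (counter 8, T0.r 6)
[13] T0.load  rd  (counter 8, T0.r 8)
[14] T0.cas  hit  (counter 9, T0.r 8)

T1 = (2, 0)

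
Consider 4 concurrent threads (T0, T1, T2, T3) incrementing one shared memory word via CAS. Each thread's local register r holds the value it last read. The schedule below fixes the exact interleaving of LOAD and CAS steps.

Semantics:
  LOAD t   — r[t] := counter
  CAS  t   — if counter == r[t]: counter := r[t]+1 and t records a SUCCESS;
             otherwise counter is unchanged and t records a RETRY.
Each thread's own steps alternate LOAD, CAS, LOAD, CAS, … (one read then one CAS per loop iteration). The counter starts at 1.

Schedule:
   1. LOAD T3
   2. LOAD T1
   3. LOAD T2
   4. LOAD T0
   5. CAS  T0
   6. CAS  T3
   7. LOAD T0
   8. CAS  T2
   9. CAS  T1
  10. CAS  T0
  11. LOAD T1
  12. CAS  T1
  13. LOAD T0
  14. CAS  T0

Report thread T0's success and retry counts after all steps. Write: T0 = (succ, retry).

T3 LOAD — after: cnt=1, r=1 — load
T1 LOAD — after: cnt=1, r=1 — load
T2 LOAD — after: cnt=1, r=1 — load
T0 LOAD — after: cnt=1, r=1 — load
T0 CAS — after: cnt=2, r=1 — ok
T3 CAS — after: cnt=2, r=1 — retry
T0 LOAD — after: cnt=2, r=2 — load
T2 CAS — after: cnt=2, r=1 — retry
T1 CAS — after: cnt=2, r=1 — retry
T0 CAS — after: cnt=3, r=2 — ok
T1 LOAD — after: cnt=3, r=3 — load
T1 CAS — after: cnt=4, r=3 — ok
T0 LOAD — after: cnt=4, r=4 — load
T0 CAS — after: cnt=5, r=4 — ok

T0 = (3, 0)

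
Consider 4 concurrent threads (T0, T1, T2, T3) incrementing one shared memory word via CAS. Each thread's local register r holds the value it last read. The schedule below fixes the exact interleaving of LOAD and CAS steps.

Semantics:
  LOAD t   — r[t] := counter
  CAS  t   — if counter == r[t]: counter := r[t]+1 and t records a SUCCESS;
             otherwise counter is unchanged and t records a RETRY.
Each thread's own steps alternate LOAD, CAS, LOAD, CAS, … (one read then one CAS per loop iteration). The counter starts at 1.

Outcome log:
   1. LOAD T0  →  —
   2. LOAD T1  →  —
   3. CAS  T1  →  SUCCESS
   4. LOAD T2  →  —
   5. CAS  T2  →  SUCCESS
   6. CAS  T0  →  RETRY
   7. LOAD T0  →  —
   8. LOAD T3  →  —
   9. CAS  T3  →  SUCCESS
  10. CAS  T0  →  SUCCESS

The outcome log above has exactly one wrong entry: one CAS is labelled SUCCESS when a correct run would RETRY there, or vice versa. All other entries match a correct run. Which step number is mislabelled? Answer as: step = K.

step = 10

Re-executing:
1. LOAD T0 → mem=1 r[T0]=1 [LOAD]
2. LOAD T1 → mem=1 r[T1]=1 [LOAD]
3. CAS T1 → mem=2 r[T1]=1 [OK]
4. LOAD T2 → mem=2 r[T2]=2 [LOAD]
5. CAS T2 → mem=3 r[T2]=2 [OK]
6. CAS T0 → mem=3 r[T0]=1 [RETRY]
7. LOAD T0 → mem=3 r[T0]=3 [LOAD]
8. LOAD T3 → mem=3 r[T3]=3 [LOAD]
9. CAS T3 → mem=4 r[T3]=3 [OK]
10. CAS T0 → mem=4 r[T0]=3 [RETRY]
Mismatch at 10.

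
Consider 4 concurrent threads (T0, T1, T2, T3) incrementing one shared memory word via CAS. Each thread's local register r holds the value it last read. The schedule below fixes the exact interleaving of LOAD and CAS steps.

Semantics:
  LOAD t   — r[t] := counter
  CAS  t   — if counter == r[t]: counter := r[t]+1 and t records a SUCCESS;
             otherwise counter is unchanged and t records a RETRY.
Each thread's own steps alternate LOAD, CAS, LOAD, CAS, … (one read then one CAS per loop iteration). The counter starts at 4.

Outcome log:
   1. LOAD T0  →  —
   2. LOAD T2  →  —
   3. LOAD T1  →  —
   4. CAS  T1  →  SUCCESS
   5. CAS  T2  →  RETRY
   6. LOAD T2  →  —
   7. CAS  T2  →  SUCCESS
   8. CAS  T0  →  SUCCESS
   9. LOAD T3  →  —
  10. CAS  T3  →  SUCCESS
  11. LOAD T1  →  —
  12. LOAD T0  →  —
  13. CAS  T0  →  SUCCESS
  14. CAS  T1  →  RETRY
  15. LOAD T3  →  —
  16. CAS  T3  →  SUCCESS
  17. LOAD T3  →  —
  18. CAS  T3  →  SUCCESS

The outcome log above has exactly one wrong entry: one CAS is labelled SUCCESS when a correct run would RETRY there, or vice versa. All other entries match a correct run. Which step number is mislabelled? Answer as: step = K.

step = 8

Reference trace:
T0 LOAD — after: cnt=4, r=4 — load
T2 LOAD — after: cnt=4, r=4 — load
T1 LOAD — after: cnt=4, r=4 — load
T1 CAS — after: cnt=5, r=4 — ok
T2 CAS — after: cnt=5, r=4 — retry
T2 LOAD — after: cnt=5, r=5 — load
T2 CAS — after: cnt=6, r=5 — ok
T0 CAS — after: cnt=6, r=4 — retry
T3 LOAD — after: cnt=6, r=6 — load
T3 CAS — after: cnt=7, r=6 — ok
T1 LOAD — after: cnt=7, r=7 — load
T0 LOAD — after: cnt=7, r=7 — load
T0 CAS — after: cnt=8, r=7 — ok
T1 CAS — after: cnt=8, r=7 — retry
T3 LOAD — after: cnt=8, r=8 — load
T3 CAS — after: cnt=9, r=8 — ok
T3 LOAD — after: cnt=9, r=9 — load
T3 CAS — after: cnt=10, r=9 — ok
Log disagrees first at step 8.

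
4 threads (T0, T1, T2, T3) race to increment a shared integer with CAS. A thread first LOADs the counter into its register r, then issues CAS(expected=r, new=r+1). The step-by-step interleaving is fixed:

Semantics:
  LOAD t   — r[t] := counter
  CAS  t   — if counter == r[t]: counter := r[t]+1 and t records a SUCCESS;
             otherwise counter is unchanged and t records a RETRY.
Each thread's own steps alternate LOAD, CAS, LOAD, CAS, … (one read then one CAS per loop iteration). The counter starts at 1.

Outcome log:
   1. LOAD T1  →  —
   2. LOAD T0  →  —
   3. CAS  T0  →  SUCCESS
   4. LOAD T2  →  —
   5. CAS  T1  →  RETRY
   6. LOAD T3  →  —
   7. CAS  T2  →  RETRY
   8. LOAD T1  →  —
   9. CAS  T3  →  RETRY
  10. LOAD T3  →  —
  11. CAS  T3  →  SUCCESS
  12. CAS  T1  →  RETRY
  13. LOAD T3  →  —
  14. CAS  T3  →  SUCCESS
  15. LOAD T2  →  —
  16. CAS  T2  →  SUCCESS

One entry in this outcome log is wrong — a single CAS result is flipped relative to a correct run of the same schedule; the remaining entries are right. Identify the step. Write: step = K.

step = 7

Re-executing:
   1) LOAD T1:  M=1  r_T1=1
   2) LOAD T0:  M=1  r_T0=1
   3) CAS  T0:  M=2  r_T0=1 ✓
   4) LOAD T2:  M=2  r_T2=2
   5) CAS  T1:  M=2  r_T1=1 ✗
   6) LOAD T3:  M=2  r_T3=2
   7) CAS  T2:  M=3  r_T2=2 ✓
   8) LOAD T1:  M=3  r_T1=3
   9) CAS  T3:  M=3  r_T3=2 ✗
  10) LOAD T3:  M=3  r_T3=3
  11) CAS  T3:  M=4  r_T3=3 ✓
  12) CAS  T1:  M=4  r_T1=3 ✗
  13) LOAD T3:  M=4  r_T3=4
  14) CAS  T3:  M=5  r_T3=4 ✓
  15) LOAD T2:  M=5  r_T2=5
  16) CAS  T2:  M=6  r_T2=5 ✓
Flip is step 7.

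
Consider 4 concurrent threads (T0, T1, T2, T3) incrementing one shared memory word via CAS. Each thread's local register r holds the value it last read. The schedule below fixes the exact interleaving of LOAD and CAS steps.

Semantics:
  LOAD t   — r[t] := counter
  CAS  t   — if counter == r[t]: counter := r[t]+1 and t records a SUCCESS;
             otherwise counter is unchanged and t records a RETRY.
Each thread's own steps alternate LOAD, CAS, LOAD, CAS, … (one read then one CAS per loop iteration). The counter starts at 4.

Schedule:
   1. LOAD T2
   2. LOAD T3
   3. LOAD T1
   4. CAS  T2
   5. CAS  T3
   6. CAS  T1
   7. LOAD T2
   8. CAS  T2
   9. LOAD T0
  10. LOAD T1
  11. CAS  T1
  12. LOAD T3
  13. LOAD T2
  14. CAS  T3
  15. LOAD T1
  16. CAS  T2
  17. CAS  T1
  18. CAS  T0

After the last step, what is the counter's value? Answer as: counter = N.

counter = 9

1. LOAD T2 → mem=4 r[T2]=4 [LOAD]
2. LOAD T3 → mem=4 r[T3]=4 [LOAD]
3. LOAD T1 → mem=4 r[T1]=4 [LOAD]
4. CAS T2 → mem=5 r[T2]=4 [OK]
5. CAS T3 → mem=5 r[T3]=4 [RETRY]
6. CAS T1 → mem=5 r[T1]=4 [RETRY]
7. LOAD T2 → mem=5 r[T2]=5 [LOAD]
8. CAS T2 → mem=6 r[T2]=5 [OK]
9. LOAD T0 → mem=6 r[T0]=6 [LOAD]
10. LOAD T1 → mem=6 r[T1]=6 [LOAD]
11. CAS T1 → mem=7 r[T1]=6 [OK]
12. LOAD T3 → mem=7 r[T3]=7 [LOAD]
13. LOAD T2 → mem=7 r[T2]=7 [LOAD]
14. CAS T3 → mem=8 r[T3]=7 [OK]
15. LOAD T1 → mem=8 r[T1]=8 [LOAD]
16. CAS T2 → mem=8 r[T2]=7 [RETRY]
17. CAS T1 → mem=9 r[T1]=8 [OK]
18. CAS T0 → mem=9 r[T0]=6 [RETRY]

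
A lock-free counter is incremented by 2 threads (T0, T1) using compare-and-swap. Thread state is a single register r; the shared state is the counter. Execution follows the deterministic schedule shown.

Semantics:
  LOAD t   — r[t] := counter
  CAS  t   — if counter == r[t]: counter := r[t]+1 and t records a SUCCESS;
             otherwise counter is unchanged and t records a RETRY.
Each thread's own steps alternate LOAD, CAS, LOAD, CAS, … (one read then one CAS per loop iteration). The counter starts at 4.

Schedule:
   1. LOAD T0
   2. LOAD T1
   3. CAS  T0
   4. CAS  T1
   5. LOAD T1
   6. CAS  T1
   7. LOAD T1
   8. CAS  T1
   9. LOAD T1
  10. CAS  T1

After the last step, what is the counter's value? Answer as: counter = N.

counter = 8

step 1: T0 LOAD ⇒ load; ctr=4 reg=4
step 2: T1 LOAD ⇒ load; ctr=4 reg=4
step 3: T0 CAS ⇒ ok; ctr=5 reg=4
step 4: T1 CAS ⇒ retry; ctr=5 reg=4
step 5: T1 LOAD ⇒ load; ctr=5 reg=5
step 6: T1 CAS ⇒ ok; ctr=6 reg=5
step 7: T1 LOAD ⇒ load; ctr=6 reg=6
step 8: T1 CAS ⇒ ok; ctr=7 reg=6
step 9: T1 LOAD ⇒ load; ctr=7 reg=7
step 10: T1 CAS ⇒ ok; ctr=8 reg=7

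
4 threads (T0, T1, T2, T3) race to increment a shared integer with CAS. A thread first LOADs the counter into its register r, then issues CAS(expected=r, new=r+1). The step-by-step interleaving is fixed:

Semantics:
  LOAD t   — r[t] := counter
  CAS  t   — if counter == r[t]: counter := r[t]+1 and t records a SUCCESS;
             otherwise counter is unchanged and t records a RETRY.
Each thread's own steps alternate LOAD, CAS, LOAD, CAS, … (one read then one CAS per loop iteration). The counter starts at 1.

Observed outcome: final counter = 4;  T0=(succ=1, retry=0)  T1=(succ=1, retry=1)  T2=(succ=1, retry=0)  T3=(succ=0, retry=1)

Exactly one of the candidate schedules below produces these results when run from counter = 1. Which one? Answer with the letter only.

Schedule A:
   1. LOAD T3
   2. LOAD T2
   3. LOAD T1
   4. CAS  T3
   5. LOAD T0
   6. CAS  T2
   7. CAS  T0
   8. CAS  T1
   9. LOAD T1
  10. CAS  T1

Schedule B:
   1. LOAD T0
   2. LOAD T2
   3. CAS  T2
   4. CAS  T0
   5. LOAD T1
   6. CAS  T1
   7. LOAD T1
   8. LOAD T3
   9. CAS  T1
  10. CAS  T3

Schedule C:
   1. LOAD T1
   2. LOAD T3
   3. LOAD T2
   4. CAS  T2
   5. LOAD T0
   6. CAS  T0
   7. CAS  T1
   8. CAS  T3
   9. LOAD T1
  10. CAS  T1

C

Tracing schedule C:
T1 LOAD — after: cnt=1, r=1 — load
T3 LOAD — after: cnt=1, r=1 — load
T2 LOAD — after: cnt=1, r=1 — load
T2 CAS — after: cnt=2, r=1 — ok
T0 LOAD — after: cnt=2, r=2 — load
T0 CAS — after: cnt=3, r=2 — ok
T1 CAS — after: cnt=3, r=1 — retry
T3 CAS — after: cnt=3, r=1 — retry
T1 LOAD — after: cnt=3, r=3 — load
T1 CAS — after: cnt=4, r=3 — ok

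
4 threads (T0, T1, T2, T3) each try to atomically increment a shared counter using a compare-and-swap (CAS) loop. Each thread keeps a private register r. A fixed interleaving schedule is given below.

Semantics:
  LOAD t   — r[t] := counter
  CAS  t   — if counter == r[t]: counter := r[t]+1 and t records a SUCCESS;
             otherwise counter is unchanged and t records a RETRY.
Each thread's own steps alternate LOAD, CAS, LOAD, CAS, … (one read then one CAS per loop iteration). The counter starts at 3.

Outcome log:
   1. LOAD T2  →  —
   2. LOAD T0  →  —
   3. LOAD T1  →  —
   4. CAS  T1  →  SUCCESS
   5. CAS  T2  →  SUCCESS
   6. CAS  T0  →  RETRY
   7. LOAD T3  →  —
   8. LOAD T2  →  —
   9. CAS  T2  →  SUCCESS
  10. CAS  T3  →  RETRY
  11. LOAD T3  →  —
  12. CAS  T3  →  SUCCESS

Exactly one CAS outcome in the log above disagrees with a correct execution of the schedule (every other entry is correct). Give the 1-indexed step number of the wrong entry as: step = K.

Re-executing:
   1) LOAD T2:  M=3  r_T2=3
   2) LOAD T0:  M=3  r_T0=3
   3) LOAD T1:  M=3  r_T1=3
   4) CAS  T1:  M=4  r_T1=3 ✓
   5) CAS  T2:  M=4  r_T2=3 ✗
   6) CAS  T0:  M=4  r_T0=3 ✗
   7) LOAD T3:  M=4  r_T3=4
   8) LOAD T2:  M=4  r_T2=4
   9) CAS  T2:  M=5  r_T2=4 ✓
  10) CAS  T3:  M=5  r_T3=4 ✗
  11) LOAD T3:  M=5  r_T3=5
  12) CAS  T3:  M=6  r_T3=5 ✓
Log disagrees first at step 5.

step = 5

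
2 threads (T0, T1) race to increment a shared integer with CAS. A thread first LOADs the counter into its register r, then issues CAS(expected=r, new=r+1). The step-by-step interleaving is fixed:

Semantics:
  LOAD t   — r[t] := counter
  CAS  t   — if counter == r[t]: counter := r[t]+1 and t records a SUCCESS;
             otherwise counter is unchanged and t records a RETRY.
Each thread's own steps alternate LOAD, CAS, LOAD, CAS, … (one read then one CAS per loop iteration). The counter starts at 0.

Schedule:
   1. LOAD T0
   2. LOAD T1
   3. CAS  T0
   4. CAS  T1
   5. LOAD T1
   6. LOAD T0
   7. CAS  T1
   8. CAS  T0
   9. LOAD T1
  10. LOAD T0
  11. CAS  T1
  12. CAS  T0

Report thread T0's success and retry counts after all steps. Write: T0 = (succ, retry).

T0 = (1, 2)

   1) LOAD T0:  M=0  r_T0=0
   2) LOAD T1:  M=0  r_T1=0
   3) CAS  T0:  M=1  r_T0=0 ✓
   4) CAS  T1:  M=1  r_T1=0 ✗
   5) LOAD T1:  M=1  r_T1=1
   6) LOAD T0:  M=1  r_T0=1
   7) CAS  T1:  M=2  r_T1=1 ✓
   8) CAS  T0:  M=2  r_T0=1 ✗
   9) LOAD T1:  M=2  r_T1=2
  10) LOAD T0:  M=2  r_T0=2
  11) CAS  T1:  M=3  r_T1=2 ✓
  12) CAS  T0:  M=3  r_T0=2 ✗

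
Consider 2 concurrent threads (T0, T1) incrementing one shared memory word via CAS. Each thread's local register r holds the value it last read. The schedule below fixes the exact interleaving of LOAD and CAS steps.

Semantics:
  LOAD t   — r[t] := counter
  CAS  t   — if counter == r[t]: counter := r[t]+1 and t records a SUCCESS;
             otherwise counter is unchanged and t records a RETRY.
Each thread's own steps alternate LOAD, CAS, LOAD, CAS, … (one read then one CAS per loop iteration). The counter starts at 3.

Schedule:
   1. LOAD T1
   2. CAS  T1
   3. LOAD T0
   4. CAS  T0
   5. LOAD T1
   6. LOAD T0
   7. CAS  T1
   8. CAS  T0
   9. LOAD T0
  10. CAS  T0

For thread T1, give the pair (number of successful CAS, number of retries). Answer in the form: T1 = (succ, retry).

#1 T1 reads 3
#2 T1 CAS(3→4) writes; counter now 4
#3 T0 reads 4
#4 T0 CAS(4→5) writes; counter now 5
#5 T1 reads 5
#6 T0 reads 5
#7 T1 CAS(5→6) writes; counter now 6
#8 T0 CAS(5→6) fails; counter now 6
#9 T0 reads 6
#10 T0 CAS(6→7) writes; counter now 7

T1 = (2, 0)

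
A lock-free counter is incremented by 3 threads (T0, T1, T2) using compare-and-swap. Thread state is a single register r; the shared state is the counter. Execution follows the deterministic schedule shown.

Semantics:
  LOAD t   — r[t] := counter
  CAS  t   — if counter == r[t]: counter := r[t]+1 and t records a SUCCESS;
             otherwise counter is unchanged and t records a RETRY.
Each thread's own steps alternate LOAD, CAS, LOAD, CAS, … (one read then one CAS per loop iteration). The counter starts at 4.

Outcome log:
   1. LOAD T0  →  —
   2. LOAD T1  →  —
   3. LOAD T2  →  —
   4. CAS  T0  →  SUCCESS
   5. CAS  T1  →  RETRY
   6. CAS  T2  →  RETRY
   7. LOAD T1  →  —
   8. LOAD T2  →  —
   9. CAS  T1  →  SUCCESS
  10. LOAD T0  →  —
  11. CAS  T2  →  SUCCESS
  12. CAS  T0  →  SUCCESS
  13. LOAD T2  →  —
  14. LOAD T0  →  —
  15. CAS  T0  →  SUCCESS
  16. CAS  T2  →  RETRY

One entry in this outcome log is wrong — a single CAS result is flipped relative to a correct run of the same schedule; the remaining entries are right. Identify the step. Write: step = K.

Correct run:
[1] T0.load  rd  (counter 4, T0.r 4)
[2] T1.load  rd  (counter 4, T1.r 4)
[3] T2.load  rd  (counter 4, T2.r 4)
[4] T0.cas  hit  (counter 5, T0.r 4)
[5] T1.cas  miss  (counter 5, T1.r 4)
[6] T2.cas  miss  (counter 5, T2.r 4)
[7] T1.load  rd  (counter 5, T1.r 5)
[8] T2.load  rd  (counter 5, T2.r 5)
[9] T1.cas  hit  (counter 6, T1.r 5)
[10] T0.load  rd  (counter 6, T0.r 6)
[11] T2.cas  miss  (counter 6, T2.r 5)
[12] T0.cas  hit  (counter 7, T0.r 6)
[13] T2.load  rd  (counter 7, T2.r 7)
[14] T0.load  rd  (counter 7, T0.r 7)
[15] T0.cas  hit  (counter 8, T0.r 7)
[16] T2.cas  miss  (counter 8, T2.r 7)
Mismatch at 11.

step = 11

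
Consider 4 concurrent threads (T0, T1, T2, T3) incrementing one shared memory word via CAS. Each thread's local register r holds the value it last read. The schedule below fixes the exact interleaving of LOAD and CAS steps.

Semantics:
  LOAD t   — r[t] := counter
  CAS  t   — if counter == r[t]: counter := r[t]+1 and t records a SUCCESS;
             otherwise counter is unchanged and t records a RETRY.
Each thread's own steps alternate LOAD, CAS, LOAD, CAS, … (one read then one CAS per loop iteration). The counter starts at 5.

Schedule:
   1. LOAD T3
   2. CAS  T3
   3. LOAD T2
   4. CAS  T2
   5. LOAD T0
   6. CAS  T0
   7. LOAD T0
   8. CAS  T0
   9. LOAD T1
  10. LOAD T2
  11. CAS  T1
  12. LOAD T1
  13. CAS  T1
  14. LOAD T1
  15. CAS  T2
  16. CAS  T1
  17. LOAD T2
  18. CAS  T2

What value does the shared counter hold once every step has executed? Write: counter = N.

counter = 13

#1 T3 reads 5
#2 T3 CAS(5→6) writes; counter now 6
#3 T2 reads 6
#4 T2 CAS(6→7) writes; counter now 7
#5 T0 reads 7
#6 T0 CAS(7→8) writes; counter now 8
#7 T0 reads 8
#8 T0 CAS(8→9) writes; counter now 9
#9 T1 reads 9
#10 T2 reads 9
#11 T1 CAS(9→10) writes; counter now 10
#12 T1 reads 10
#13 T1 CAS(10→11) writes; counter now 11
#14 T1 reads 11
#15 T2 CAS(9→10) fails; counter now 11
#16 T1 CAS(11→12) writes; counter now 12
#17 T2 reads 12
#18 T2 CAS(12→13) writes; counter now 13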